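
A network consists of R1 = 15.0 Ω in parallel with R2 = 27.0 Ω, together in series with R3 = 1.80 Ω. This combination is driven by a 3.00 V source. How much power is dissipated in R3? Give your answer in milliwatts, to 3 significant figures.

Reduce the parallel combination to a single R_p; the circuit then becomes R_p in series with the remaining resistor.
R_p = (15.0×27.0)/(15.0+27.0) = 9.643 Ω
R_total = R_p + 1.80 = 9.643 + 1.80 = 11.44 Ω
I = V / R_total = 3.00 / 11.44 = 0.2622 A
R3 is the series element, so its power is I²R.
P_R3 = (0.2622)² × 1.80 = 0.1237 W

124 mW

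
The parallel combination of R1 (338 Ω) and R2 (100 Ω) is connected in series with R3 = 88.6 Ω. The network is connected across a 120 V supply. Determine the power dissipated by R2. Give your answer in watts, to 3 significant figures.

Collapse the R1‖R2 pair into one equivalent R_p; then R_p and R3 form a series string.
R_p = (338×100)/(338+100) = 77.17 Ω
R_total = R_p + 88.6 = 77.17 + 88.6 = 165.8 Ω
I = V / R_total = 120 / 165.8 = 0.7239 A
Voltage across the parallel pair: V_p = I × R_p = 0.7239 × 77.17 = 55.86 V
R2 has V_p across it, so P = V_p²/R2.
P_R2 = (55.86)² / 100 = 31.21 W

31.2 W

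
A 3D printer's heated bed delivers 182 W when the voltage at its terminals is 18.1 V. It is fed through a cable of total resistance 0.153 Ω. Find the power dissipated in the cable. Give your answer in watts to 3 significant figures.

15.5 W

Line loss is just I²R for the cable — we know both I and R_line directly.
I = P / V = 182 / 18.1 = 10.06 A through the cable.
P_line = I² R_line = (10.06)² × 0.153 = 15.47 W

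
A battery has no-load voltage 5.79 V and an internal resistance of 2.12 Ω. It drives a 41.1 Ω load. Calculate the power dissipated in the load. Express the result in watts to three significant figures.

0.738 W

Load and internal resistance form a series loop — compute the loop current, then the load power via I²R.
I = ε / (r + R) = 5.79 / (2.12 + 41.1) = 0.1340 A
P_load = I² R = (0.1340)² × 41.1 = 0.7376 W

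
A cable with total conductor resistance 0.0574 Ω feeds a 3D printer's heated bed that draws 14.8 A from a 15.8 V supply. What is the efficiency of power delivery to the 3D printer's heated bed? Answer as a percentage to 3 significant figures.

The cable carries the full 14.8 A.
P_line = I² R_line = (14.80)² × 0.0574 = 12.57 W
P_source = V I = 15.8 × 14.80 = 233.8 W; P_load = 221.3 W
η = P_load / P_source = 221.3 / 233.8 = 0.9462

94.6 %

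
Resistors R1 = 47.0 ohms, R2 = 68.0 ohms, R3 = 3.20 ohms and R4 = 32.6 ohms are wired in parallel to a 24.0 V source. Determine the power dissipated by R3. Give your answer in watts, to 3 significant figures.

180 W

Each parallel branch sees the full supply voltage, so P = V²/R applies directly to the target branch.
P_R3 = V² / R3 = (24.0)² / 3.20 Ω = 180.0 W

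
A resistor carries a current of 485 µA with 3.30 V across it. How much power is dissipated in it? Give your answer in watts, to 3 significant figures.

With V and I both given, power follows immediately from P = V I.
P = 3.30 V × 0.0004850 A = 0.001600 W

0.00160 W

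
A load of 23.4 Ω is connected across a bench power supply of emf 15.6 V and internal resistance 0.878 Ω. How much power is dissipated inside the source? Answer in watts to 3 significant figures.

Internal loss is I²r, with I set by the total series resistance r+R.
I = ε / (r + R) = 15.6 / (0.878 + 23.4) = 0.6426 A
P_int = I² r = (0.6426)² × 0.878 = 0.3625 W

0.363 W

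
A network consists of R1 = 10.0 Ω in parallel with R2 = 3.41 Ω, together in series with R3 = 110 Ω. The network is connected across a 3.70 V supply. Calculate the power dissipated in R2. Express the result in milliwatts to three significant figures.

2.05 mW

First find R_p for the parallel pair, then treat R_p + R3 as a series loop.
R_p = (10.0×3.41)/(10.0+3.41) = 2.543 Ω
R_total = R_p + 110 = 2.543 + 110 = 112.5 Ω
I = V / R_total = 3.70 / 112.5 = 0.03288 A
Voltage across the parallel pair: V_p = I × R_p = 0.03288 × 2.543 = 0.08360 V
Use P = V²/R for R2 with V = V_p.
P_R2 = (0.08360)² / 3.41 = 0.002050 W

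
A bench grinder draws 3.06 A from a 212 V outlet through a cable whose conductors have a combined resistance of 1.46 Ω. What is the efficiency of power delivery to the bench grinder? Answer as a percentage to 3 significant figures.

The cable carries the full 3.06 A.
P_line = I² R_line = (3.060)² × 1.46 = 13.67 W
P_source = V I = 212 × 3.060 = 648.7 W; P_load = 635.0 W
η = P_load / P_source = 635.0 / 648.7 = 0.9789

97.9 %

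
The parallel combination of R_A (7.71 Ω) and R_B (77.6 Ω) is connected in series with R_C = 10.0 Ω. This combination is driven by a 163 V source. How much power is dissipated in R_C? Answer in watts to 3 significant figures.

Collapse the R_A‖R_B pair into one equivalent R_p; then R_p and R_C form a series string.
R_p = (7.71×77.6)/(7.71+77.6) = 7.013 Ω
R_total = R_p + 10.0 = 7.013 + 10.0 = 17.01 Ω
I = V / R_total = 163 / 17.01 = 9.581 A
R_C carries the full series current, so P = I²R.
P_R_C = (9.581)² × 10.0 = 917.9 W

918 W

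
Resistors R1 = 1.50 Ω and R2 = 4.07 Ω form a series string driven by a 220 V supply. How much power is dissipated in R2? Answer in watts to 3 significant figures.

6350 W

The current is common to all series resistors; compute it, then apply P = I²R for the target.
R_total = 1.50 + 4.07 = 5.570 Ω
I = V / R_total = 220 / 5.570 = 39.50 A
P_R2 = I² × R2 = (39.50)² × 4.07 = 6349 W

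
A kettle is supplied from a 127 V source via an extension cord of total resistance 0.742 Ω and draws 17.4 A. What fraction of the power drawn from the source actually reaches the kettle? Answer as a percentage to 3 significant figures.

89.8 %

The extension cord carries the full 17.4 A.
P_line = I² R_line = (17.40)² × 0.742 = 224.6 W
P_source = V I = 127 × 17.40 = 2210 W; P_load = 1985 W
η = P_load / P_source = 1985 / 2210 = 0.8983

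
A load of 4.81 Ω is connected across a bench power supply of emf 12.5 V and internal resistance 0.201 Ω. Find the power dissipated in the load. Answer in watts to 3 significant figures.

The internal resistance and the load are in series, so the same I flows through both; get I from ε/(r+R), then I²R for the load.
I = ε / (r + R) = 12.5 / (0.201 + 4.81) = 2.495 A
P_load = I² R = (2.495)² × 4.81 = 29.93 W

29.9 W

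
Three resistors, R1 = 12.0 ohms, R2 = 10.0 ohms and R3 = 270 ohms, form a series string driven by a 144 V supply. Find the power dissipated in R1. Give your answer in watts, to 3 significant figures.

2.92 W

Series elements share the same current, so find I first, then use P = I²R.
R_total = 12.0 + 10.0 + 270 = 292.0 Ω
I = V / R_total = 144 / 292.0 = 0.4932 A
P_R1 = I² × R1 = (0.4932)² × 12.0 = 2.918 W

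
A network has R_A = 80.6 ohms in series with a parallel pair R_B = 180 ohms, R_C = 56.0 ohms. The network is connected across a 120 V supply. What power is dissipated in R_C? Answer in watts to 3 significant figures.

First combine the parallel branches into one equivalent R_p, then R_A + R_p is a series pair.
R_p = (180×56.0)/(180+56.0) = 42.71 Ω
R_total = 80.6 + 42.71 = 123.3 Ω
I = V / R_total = 120 / 123.3 = 0.9731 A
Voltage across the parallel pair: V_p = I × R_p = 0.9731 × 42.71 = 41.56 V
R_C sees V_p directly, so P = V_p² / R_C.
P_R_C = (41.56)² / 56.0 = 30.85 W

30.9 W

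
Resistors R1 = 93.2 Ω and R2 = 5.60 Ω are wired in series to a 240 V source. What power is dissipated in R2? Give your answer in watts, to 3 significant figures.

Every series element carries the same I. Get I from the total resistance, then P = I² × R2.
R_total = 93.2 + 5.60 = 98.80 Ω
I = V / R_total = 240 / 98.80 = 2.429 A
P_R2 = I² × R2 = (2.429)² × 5.60 = 33.04 W

33.0 W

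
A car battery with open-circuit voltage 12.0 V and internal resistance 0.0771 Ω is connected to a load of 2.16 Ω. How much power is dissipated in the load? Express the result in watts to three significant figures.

62.2 W

With r and R in series, I = ε/(r+R); the load dissipates I²R.
I = ε / (r + R) = 12.0 / (0.0771 + 2.16) = 5.364 A
P_load = I² R = (5.364)² × 2.16 = 62.15 W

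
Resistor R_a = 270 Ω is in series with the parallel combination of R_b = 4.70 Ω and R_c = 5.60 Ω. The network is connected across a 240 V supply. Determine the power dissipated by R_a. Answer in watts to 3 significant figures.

Reduce the parallel pair to R_p first; the network is then a simple series string.
R_p = (4.70×5.60)/(4.70+5.60) = 2.555 Ω
R_total = 270 + 2.555 = 272.6 Ω
I = V / R_total = 240 / 272.6 = 0.8806 A
R_a is in the main series path, so its power is I²R_a.
P_R_a = (0.8806)² × 270 = 209.4 W

209 W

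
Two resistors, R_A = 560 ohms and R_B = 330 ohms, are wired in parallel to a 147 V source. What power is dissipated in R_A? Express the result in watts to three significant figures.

Every branch has 147 V across it, so for R_A the power is simply V²/R.
P_R_A = V² / R_A = (147)² / 560 Ω = 38.59 W

38.6 W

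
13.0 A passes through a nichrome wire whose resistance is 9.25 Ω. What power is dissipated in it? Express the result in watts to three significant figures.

Knowing I and R, the power is just I²R — no need to find V first.
P = (13.00 A)² × 9.25 Ω = 1563 W

1560 W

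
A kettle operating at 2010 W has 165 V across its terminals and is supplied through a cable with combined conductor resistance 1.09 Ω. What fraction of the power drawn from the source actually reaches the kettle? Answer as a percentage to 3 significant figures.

I = P / V = 2010 / 165 = 12.18 A through the cable.
P_line = I² R_line = (12.18)² × 1.09 = 161.8 W
P_source = P_load + P_line = 2010 + 161.8 = 2172 W
η = P_load / P_source = 2010 / 2172 = 0.9255

92.6 %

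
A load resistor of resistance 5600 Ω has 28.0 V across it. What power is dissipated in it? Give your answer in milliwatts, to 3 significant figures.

140 mW

V and R are stated; P = V²/R avoids computing the current.
P = (28.0 V)² / 5600 Ω = 0.1400 W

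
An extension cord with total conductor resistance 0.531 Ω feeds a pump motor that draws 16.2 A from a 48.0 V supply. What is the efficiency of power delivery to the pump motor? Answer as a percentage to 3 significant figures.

82.1 %

The extension cord carries the full 16.2 A.
P_line = I² R_line = (16.20)² × 0.531 = 139.4 W
P_source = V I = 48.0 × 16.20 = 777.6 W; P_load = 638.2 W
η = P_load / P_source = 638.2 / 777.6 = 0.8208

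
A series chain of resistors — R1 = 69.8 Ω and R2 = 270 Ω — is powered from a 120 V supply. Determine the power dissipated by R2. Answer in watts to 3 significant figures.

33.7 W

Since the resistors are in series they all carry the loop current I = V/R_total; the power in any one is I²R.
R_total = 69.8 + 270 = 339.8 Ω
I = V / R_total = 120 / 339.8 = 0.3531 A
P_R2 = I² × R2 = (0.3531)² × 270 = 33.67 W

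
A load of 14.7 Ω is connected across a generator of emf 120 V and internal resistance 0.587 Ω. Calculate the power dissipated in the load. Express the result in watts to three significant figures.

Load and internal resistance form a series loop — compute the loop current, then the load power via I²R.
I = ε / (r + R) = 120 / (0.587 + 14.7) = 7.850 A
P_load = I² R = (7.850)² × 14.7 = 905.8 W

906 W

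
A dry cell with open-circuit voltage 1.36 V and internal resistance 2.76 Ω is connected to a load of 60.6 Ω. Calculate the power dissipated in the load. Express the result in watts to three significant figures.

Load and internal resistance form a series loop — compute the loop current, then the load power via I²R.
I = ε / (r + R) = 1.36 / (2.76 + 60.6) = 0.02146 A
P_load = I² R = (0.02146)² × 60.6 = 0.02792 W

0.0279 W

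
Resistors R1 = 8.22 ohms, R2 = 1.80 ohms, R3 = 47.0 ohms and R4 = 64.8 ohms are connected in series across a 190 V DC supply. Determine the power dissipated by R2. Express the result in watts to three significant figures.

4.38 W

In a series string the same current flows through every resistor — find that current, then P = I²R for the one we want.
R_total = 8.22 + 1.80 + 47.0 + 64.8 = 121.8 Ω
I = V / R_total = 190 / 121.8 = 1.560 A
P_R2 = I² × R2 = (1.560)² × 1.80 = 4.379 W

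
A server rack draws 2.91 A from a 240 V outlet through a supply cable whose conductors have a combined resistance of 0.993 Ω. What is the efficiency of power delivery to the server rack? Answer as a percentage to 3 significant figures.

98.8 %

The supply cable carries the full 2.91 A.
P_line = I² R_line = (2.910)² × 0.993 = 8.409 W
P_source = V I = 240 × 2.910 = 698.4 W; P_load = 690.0 W
η = P_load / P_source = 690.0 / 698.4 = 0.9880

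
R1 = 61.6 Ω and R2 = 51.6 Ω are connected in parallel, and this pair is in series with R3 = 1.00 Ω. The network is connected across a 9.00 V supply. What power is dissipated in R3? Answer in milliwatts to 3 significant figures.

95.8 mW

Reduce the parallel combination to a single R_p; the circuit then becomes R_p in series with the remaining resistor.
R_p = (61.6×51.6)/(61.6+51.6) = 28.08 Ω
R_total = R_p + 1.00 = 28.08 + 1.00 = 29.08 Ω
I = V / R_total = 9.00 / 29.08 = 0.3095 A
R3 carries the full series current, so P = I²R.
P_R3 = (0.3095)² × 1.00 = 0.09579 W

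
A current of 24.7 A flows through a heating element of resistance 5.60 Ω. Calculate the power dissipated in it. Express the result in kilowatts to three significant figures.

3.42 kW

The current through and the resistance of the element are both given; use P = I²R.
P = (24.70 A)² × 5.60 Ω = 3417 W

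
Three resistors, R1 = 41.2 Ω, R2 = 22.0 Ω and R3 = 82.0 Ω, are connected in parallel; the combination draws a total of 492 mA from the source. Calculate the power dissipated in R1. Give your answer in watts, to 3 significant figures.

0.875 W

We need the common branch voltage; get it from I_total × R_eq, then P = V²/R for the branch.
1/R_eq = 1/41.2 + 1/22.0 + 1/82.0 ⇒ R_eq = 12.21 Ω
V = I_total × R_eq = 0.4920 × 12.21 = 6.006 V
P_R1 = V² / R1 = (6.006)² / 41.2 = 0.8755 W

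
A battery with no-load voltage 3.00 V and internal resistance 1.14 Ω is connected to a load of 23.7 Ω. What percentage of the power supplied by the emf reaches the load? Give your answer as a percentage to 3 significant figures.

Both r and R carry the same current, so the power split is just the resistance split: η = R/(R+r).
η = R / (R + r) = 23.7 / (23.7 + 1.14) = 0.9541

95.4 %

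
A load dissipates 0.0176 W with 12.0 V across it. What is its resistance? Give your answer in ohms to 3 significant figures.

8180 Ω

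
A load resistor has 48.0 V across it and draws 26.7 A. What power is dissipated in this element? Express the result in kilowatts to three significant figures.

1.28 kW

V and I are known directly — P = V I, no intermediate step needed.
P = 48.0 V × 26.70 A = 1282 W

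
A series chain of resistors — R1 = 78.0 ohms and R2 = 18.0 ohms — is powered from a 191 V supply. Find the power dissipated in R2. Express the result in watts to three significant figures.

Every series element carries the same I. Get I from the total resistance, then P = I² × R2.
R_total = 78.0 + 18.0 = 96.00 Ω
I = V / R_total = 191 / 96.00 = 1.990 A
P_R2 = I² × R2 = (1.990)² × 18.0 = 71.25 W

71.3 W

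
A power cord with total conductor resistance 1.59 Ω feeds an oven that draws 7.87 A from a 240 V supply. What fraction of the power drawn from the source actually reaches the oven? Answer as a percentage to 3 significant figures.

94.8 %

The power cord carries the full 7.87 A.
P_line = I² R_line = (7.870)² × 1.59 = 98.48 W
P_source = V I = 240 × 7.870 = 1889 W; P_load = 1790 W
η = P_load / P_source = 1790 / 1889 = 0.9479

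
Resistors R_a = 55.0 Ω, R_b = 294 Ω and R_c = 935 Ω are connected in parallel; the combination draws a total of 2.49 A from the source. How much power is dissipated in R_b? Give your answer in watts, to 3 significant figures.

41.1 W

Parallel branches share V, not I — compute V via R_eq, then use V²/R for the target branch.
1/R_eq = 1/55.0 + 1/294 + 1/935 ⇒ R_eq = 44.14 Ω
V = I_total × R_eq = 2.490 × 44.14 = 109.9 V
P_R_b = V² / R_b = (109.9)² / 294 = 41.10 W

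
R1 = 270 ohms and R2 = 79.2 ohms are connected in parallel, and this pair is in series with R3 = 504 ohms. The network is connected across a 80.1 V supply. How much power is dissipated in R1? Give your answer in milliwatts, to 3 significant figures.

Combine R1 and R2 into their parallel equivalent first, reducing the network to two series resistors.
R_p = (270×79.2)/(270+79.2) = 61.24 Ω
R_total = R_p + 504 = 61.24 + 504 = 565.2 Ω
I = V / R_total = 80.1 / 565.2 = 0.1417 A
Voltage across the parallel pair: V_p = I × R_p = 0.1417 × 61.24 = 8.678 V
R1 sits across V_p; its power is V_p²/R.
P_R1 = (8.678)² / 270 = 0.2789 W

279 mW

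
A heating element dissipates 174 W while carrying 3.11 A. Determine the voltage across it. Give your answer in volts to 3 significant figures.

55.9 V

From P = V I = I²R = V²/R, with the two given quantities we get V = P / I.
V = 174 / 3.110 = 55.95 V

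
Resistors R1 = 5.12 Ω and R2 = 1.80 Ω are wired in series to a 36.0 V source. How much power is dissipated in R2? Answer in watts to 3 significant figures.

48.7 W

In a series string the same current flows through every resistor — find that current, then P = I²R for the one we want.
R_total = 5.12 + 1.80 = 6.920 Ω
I = V / R_total = 36.0 / 6.920 = 5.202 A
P_R2 = I² × R2 = (5.202)² × 1.80 = 48.72 W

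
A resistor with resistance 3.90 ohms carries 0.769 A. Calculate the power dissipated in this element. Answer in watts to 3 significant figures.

2.31 W

Knowing I and R, the power is just I²R — no need to find V first.
P = (0.7690 A)² × 3.90 Ω = 2.306 W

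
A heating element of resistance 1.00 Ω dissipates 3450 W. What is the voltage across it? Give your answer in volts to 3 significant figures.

Inverting the appropriate power form: V = √(P R).
V = √(3450 × 1.00) = 58.74 V

58.7 V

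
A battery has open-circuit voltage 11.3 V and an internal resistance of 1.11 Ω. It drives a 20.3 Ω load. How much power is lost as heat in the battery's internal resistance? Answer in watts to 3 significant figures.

Internal loss is I²r, with I set by the total series resistance r+R.
I = ε / (r + R) = 11.3 / (1.11 + 20.3) = 0.5278 A
P_int = I² r = (0.5278)² × 1.11 = 0.3092 W

0.309 W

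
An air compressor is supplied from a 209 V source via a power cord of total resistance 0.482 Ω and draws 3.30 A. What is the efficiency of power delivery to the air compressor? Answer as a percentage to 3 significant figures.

99.2 %

The power cord carries the full 3.30 A.
P_line = I² R_line = (3.300)² × 0.482 = 5.249 W
P_source = V I = 209 × 3.300 = 689.7 W; P_load = 684.5 W
η = P_load / P_source = 684.5 / 689.7 = 0.9924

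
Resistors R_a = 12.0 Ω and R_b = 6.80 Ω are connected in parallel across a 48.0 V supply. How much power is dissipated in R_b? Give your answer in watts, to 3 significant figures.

339 W

Parallel branches share the same voltage; P = V²/R gives the branch power in one step.
P_R_b = V² / R_b = (48.0)² / 6.80 Ω = 338.8 W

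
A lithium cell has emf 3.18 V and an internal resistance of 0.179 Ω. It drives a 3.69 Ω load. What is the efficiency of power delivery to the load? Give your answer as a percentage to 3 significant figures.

95.4 %

The source delivers εI, of which I²R reaches the load and I²r is lost; since I is common, η = R/(R+r).
η = R / (R + r) = 3.69 / (3.69 + 0.179) = 0.9537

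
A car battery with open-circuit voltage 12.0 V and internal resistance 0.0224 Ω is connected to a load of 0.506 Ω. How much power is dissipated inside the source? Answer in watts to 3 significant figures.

The source's internal resistance is just another series element carrying I; its dissipation is I²r.
I = ε / (r + R) = 12.0 / (0.0224 + 0.506) = 22.71 A
P_int = I² r = (22.71)² × 0.0224 = 11.55 W

11.6 W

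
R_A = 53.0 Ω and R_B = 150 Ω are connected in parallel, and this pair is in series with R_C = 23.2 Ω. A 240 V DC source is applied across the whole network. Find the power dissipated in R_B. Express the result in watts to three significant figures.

Combine R_A and R_B into their parallel equivalent first, reducing the network to two series resistors.
R_p = (53.0×150)/(53.0+150) = 39.16 Ω
R_total = R_p + 23.2 = 39.16 + 23.2 = 62.36 Ω
I = V / R_total = 240 / 62.36 = 3.848 A
Voltage across the parallel pair: V_p = I × R_p = 3.848 × 39.16 = 150.7 V
R_B sits across V_p; its power is V_p²/R.
P_R_B = (150.7)² / 150 = 151.4 W

151 W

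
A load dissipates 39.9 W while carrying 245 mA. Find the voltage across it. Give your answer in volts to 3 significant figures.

163 V

From P = V I = I²R = V²/R, with the two given quantities we get V = P / I.
V = 39.9 / 0.2450 = 162.9 V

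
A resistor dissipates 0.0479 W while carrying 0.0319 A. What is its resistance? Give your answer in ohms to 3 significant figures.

The two known quantities fix the third via R = P / I².
R = 0.0479 / (0.03190)² = 47.07 Ω

47.1 Ω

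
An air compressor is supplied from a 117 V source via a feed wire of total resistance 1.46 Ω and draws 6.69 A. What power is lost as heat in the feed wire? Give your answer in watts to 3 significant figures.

The feed wire is a series resistance carrying the load current; its dissipation is I²R_line.
The feed wire carries the full 6.69 A.
P_line = I² R_line = (6.690)² × 1.46 = 65.34 W

65.3 W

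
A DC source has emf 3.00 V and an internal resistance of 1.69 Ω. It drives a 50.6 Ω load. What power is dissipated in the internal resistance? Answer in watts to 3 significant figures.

The source's internal resistance is just another series element carrying I; its dissipation is I²r.
I = ε / (r + R) = 3.00 / (1.69 + 50.6) = 0.05737 A
P_int = I² r = (0.05737)² × 1.69 = 0.005563 W

0.00556 W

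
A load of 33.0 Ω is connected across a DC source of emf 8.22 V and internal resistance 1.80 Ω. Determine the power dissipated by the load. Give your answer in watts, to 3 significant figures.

1.84 W

Find the circuit current first, then P = I²R for the load (series elements share I).
I = ε / (r + R) = 8.22 / (1.80 + 33.0) = 0.2362 A
P_load = I² R = (0.2362)² × 33.0 = 1.841 W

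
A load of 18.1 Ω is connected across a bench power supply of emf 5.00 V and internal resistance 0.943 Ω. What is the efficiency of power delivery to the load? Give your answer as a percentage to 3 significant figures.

Both r and R carry the same current, so the power split is just the resistance split: η = R/(R+r).
η = R / (R + r) = 18.1 / (18.1 + 0.943) = 0.9505

95.0 %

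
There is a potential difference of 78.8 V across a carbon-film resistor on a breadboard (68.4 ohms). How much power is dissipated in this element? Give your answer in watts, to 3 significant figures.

V and R are stated; P = V²/R avoids computing the current.
P = (78.8 V)² / 68.4 Ω = 90.78 W

90.8 W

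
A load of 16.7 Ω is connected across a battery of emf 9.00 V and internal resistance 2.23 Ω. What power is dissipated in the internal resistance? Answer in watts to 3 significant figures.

The source's internal resistance is just another series element carrying I; its dissipation is I²r.
I = ε / (r + R) = 9.00 / (2.23 + 16.7) = 0.4754 A
P_int = I² r = (0.4754)² × 2.23 = 0.5041 W

0.504 W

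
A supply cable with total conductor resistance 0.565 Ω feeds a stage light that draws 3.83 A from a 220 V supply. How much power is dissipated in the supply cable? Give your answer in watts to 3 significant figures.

8.29 W

Only the current and the line resistance are needed for the I²R loss.
The supply cable carries the full 3.83 A.
P_line = I² R_line = (3.830)² × 0.565 = 8.288 W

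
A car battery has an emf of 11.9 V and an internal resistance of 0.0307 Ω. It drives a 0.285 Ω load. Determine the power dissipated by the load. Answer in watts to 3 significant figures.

Load and internal resistance form a series loop — compute the loop current, then the load power via I²R.
I = ε / (r + R) = 11.9 / (0.0307 + 0.285) = 37.69 A
P_load = I² R = (37.69)² × 0.285 = 404.9 W

405 W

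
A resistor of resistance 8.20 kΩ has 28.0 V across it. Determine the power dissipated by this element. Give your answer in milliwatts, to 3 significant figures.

95.6 mW

V and R are stated; P = V²/R avoids computing the current.
P = (28.0 V)² / 8200 Ω = 0.09561 W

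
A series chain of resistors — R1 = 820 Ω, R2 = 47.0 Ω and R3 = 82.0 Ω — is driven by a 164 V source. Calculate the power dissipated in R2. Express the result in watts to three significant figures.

1.40 W

Every series element carries the same I. Get I from the total resistance, then P = I² × R2.
R_total = 820 + 47.0 + 82.0 = 949.0 Ω
I = V / R_total = 164 / 949.0 = 0.1728 A
P_R2 = I² × R2 = (0.1728)² × 47.0 = 1.404 W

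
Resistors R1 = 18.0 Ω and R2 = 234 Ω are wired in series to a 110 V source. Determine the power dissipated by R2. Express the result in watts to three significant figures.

Since the resistors are in series they all carry the loop current I = V/R_total; the power in any one is I²R.
R_total = 18.0 + 234 = 252.0 Ω
I = V / R_total = 110 / 252.0 = 0.4365 A
P_R2 = I² × R2 = (0.4365)² × 234 = 44.59 W

44.6 W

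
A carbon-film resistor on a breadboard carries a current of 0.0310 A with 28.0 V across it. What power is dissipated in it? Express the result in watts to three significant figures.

0.868 W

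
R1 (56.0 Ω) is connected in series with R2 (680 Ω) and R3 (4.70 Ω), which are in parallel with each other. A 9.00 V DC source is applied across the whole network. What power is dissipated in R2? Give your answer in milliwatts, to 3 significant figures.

0.705 mW

Reduce the parallel pair to R_p first; the network is then a simple series string.
R_p = (680×4.70)/(680+4.70) = 4.668 Ω
R_total = 56.0 + 4.668 = 60.67 Ω
I = V / R_total = 9.00 / 60.67 = 0.1483 A
Voltage across the parallel pair: V_p = I × R_p = 0.1483 × 4.668 = 0.6925 V
R2 is across V_p, so use P = V²/R for that branch.
P_R2 = (0.6925)² / 680 = 0.0007051 W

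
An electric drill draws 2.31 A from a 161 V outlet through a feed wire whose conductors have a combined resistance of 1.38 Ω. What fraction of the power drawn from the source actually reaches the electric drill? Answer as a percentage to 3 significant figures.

98.0 %

The feed wire carries the full 2.31 A.
P_line = I² R_line = (2.310)² × 1.38 = 7.364 W
P_source = V I = 161 × 2.310 = 371.9 W; P_load = 364.5 W
η = P_load / P_source = 364.5 / 371.9 = 0.9802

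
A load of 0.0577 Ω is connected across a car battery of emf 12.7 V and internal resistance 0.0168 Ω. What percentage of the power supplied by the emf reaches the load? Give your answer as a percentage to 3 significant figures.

77.4 %

η = P_load/(P_load+P_int) = I²R/(I²R+I²r) = R/(R+r) — the I² cancels for series elements.
η = R / (R + r) = 0.0577 / (0.0577 + 0.0168) = 0.7745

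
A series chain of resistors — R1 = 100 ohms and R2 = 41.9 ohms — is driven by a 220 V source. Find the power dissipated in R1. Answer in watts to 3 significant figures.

240 W

Since the resistors are in series they all carry the loop current I = V/R_total; the power in any one is I²R.
R_total = 100 + 41.9 = 141.9 Ω
I = V / R_total = 220 / 141.9 = 1.550 A
P_R1 = I² × R1 = (1.550)² × 100 = 240.4 W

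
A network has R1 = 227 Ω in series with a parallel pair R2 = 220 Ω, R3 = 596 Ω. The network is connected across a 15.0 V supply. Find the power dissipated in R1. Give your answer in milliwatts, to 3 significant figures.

Reduce the parallel pair to R_p first; the network is then a simple series string.
R_p = (220×596)/(220+596) = 160.7 Ω
R_total = 227 + 160.7 = 387.7 Ω
I = V / R_total = 15.0 / 387.7 = 0.03869 A
All the current flows through R1; use P = I²R.
P_R1 = (0.03869)² × 227 = 0.3398 W

340 mW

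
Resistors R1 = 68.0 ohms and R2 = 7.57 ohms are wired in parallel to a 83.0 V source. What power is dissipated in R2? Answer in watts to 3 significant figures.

Every branch has 83.0 V across it, so for R2 the power is simply V²/R.
P_R2 = V² / R2 = (83.0)² / 7.57 Ω = 910.0 W

910 W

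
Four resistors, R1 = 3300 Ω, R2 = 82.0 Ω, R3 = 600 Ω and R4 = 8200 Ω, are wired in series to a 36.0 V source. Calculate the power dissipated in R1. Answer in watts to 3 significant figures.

0.0288 W

In a series string the same current flows through every resistor — find that current, then P = I²R for the one we want.
R_total = 3300 + 82.0 + 600 + 8200 = 12180 Ω
I = V / R_total = 36.0 / 12180 = 0.002955 A
P_R1 = I² × R1 = (0.002955)² × 3300 = 0.02882 W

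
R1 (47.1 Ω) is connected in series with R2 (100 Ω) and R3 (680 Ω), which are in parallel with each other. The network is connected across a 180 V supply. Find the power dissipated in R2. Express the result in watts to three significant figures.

Replace R2 and R3 with their parallel equivalent so the circuit becomes R1 in series with R_p.
R_p = (100×680)/(100+680) = 87.18 Ω
R_total = 47.1 + 87.18 = 134.3 Ω
I = V / R_total = 180 / 134.3 = 1.340 A
Voltage across the parallel pair: V_p = I × R_p = 1.340 × 87.18 = 116.9 V
With V_p across R2, its power is V_p²/R2.
P_R2 = (116.9)² / 100 = 136.6 W

137 W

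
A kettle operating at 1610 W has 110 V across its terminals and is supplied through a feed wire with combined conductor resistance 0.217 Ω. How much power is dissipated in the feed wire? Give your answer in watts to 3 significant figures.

46.5 W

The feed wire is a series resistance carrying the load current; its dissipation is I²R_line.
I = P / V = 1610 / 110 = 14.64 A through the feed wire.
P_line = I² R_line = (14.64)² × 0.217 = 46.49 W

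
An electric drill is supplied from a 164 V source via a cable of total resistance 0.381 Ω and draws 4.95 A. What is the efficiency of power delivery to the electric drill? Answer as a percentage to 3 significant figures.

The cable carries the full 4.95 A.
P_line = I² R_line = (4.950)² × 0.381 = 9.335 W
P_source = V I = 164 × 4.950 = 811.8 W; P_load = 802.5 W
η = P_load / P_source = 802.5 / 811.8 = 0.9885

98.9 %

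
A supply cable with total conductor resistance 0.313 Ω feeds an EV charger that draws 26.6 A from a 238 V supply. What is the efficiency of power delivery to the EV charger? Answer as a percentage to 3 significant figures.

96.5 %

The supply cable carries the full 26.6 A.
P_line = I² R_line = (26.60)² × 0.313 = 221.5 W
P_source = V I = 238 × 26.60 = 6331 W; P_load = 6109 W
η = P_load / P_source = 6109 / 6331 = 0.9650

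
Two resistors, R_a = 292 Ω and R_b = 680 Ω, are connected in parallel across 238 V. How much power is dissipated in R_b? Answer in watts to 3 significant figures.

83.3 W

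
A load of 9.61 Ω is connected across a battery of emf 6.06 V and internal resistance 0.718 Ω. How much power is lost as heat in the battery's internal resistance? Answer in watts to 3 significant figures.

Internal loss is I²r, with I set by the total series resistance r+R.
I = ε / (r + R) = 6.06 / (0.718 + 9.61) = 0.5868 A
P_int = I² r = (0.5868)² × 0.718 = 0.2472 W

0.247 W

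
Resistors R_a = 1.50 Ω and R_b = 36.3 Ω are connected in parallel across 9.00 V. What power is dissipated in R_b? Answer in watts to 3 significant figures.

R_b sits directly across the source, so P = V²/R with V = 9.00 V.
P_R_b = V² / R_b = (9.00)² / 36.3 Ω = 2.231 W

2.23 W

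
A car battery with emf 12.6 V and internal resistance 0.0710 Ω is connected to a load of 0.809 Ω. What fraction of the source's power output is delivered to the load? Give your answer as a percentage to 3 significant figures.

η = P_load/(P_load+P_int) = I²R/(I²R+I²r) = R/(R+r) — the I² cancels for series elements.
η = R / (R + r) = 0.809 / (0.809 + 0.0710) = 0.9193

91.9 %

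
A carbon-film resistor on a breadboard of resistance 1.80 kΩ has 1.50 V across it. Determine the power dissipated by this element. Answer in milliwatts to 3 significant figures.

Voltage and resistance are given, so P = V²/R is the one-step route.
P = (1.50 V)² / 1800 Ω = 0.001250 W

1.25 mW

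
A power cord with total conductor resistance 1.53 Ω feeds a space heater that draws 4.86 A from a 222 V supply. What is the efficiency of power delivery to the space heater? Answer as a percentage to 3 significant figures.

96.7 %

The power cord carries the full 4.86 A.
P_line = I² R_line = (4.860)² × 1.53 = 36.14 W
P_source = V I = 222 × 4.860 = 1079 W; P_load = 1043 W
η = P_load / P_source = 1043 / 1079 = 0.9665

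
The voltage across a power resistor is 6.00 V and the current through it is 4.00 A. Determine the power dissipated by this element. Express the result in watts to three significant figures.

With V and I both given, power follows immediately from P = V I.
P = 6.00 V × 4.000 A = 24.00 W

24.0 W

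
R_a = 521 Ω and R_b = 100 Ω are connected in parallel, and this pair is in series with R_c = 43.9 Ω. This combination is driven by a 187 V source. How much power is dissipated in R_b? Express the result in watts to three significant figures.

151 W

First find R_p for the parallel pair, then treat R_p + R_c as a series loop.
R_p = (521×100)/(521+100) = 83.90 Ω
R_total = R_p + 43.9 = 83.90 + 43.9 = 127.8 Ω
I = V / R_total = 187 / 127.8 = 1.463 A
Voltage across the parallel pair: V_p = I × R_p = 1.463 × 83.90 = 122.8 V
R_b has V_p across it, so P = V_p²/R_b.
P_R_b = (122.8)² / 100 = 150.7 W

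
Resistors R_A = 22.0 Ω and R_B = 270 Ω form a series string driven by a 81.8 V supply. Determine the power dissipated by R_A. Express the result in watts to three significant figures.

Every series element carries the same I. Get I from the total resistance, then P = I² × R_A.
R_total = 22.0 + 270 = 292.0 Ω
I = V / R_total = 81.8 / 292.0 = 0.2801 A
P_R_A = I² × R_A = (0.2801)² × 22.0 = 1.726 W

1.73 W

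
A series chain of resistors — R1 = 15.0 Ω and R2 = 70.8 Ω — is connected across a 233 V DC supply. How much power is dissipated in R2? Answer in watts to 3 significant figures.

In a series string the same current flows through every resistor — find that current, then P = I²R for the one we want.
R_total = 15.0 + 70.8 = 85.80 Ω
I = V / R_total = 233 / 85.80 = 2.716 A
P_R2 = I² × R2 = (2.716)² × 70.8 = 522.1 W

522 W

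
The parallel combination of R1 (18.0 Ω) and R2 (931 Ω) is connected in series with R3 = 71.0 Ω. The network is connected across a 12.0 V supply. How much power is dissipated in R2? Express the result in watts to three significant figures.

First find R_p for the parallel pair, then treat R_p + R3 as a series loop.
R_p = (18.0×931)/(18.0+931) = 17.66 Ω
R_total = R_p + 71.0 = 17.66 + 71.0 = 88.66 Ω
I = V / R_total = 12.0 / 88.66 = 0.1354 A
Voltage across the parallel pair: V_p = I × R_p = 0.1354 × 17.66 = 2.390 V
Use P = V²/R for R2 with V = V_p.
P_R2 = (2.390)² / 931 = 0.006136 W

0.00614 W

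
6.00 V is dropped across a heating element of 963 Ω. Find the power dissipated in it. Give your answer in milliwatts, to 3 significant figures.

37.4 mW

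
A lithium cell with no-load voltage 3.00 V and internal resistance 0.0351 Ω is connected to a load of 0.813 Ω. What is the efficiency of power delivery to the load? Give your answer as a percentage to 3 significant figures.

The source delivers εI, of which I²R reaches the load and I²r is lost; since I is common, η = R/(R+r).
η = R / (R + r) = 0.813 / (0.813 + 0.0351) = 0.9586

95.9 %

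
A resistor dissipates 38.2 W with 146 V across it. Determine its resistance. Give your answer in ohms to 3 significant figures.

Rearranging the power relation for the two known quantities gives R = V² / P.
R = (146)² / 38.2 = 558.0 Ω

558 Ω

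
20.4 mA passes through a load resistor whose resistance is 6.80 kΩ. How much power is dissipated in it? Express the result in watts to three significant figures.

2.83 W

Knowing I and R, the power is just I²R — no need to find V first.
P = (0.02040 A)² × 6800 Ω = 2.830 W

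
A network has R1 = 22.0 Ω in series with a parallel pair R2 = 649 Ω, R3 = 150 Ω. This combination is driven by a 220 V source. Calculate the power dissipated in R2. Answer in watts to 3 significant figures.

53.5 W

Replace R2 and R3 with their parallel equivalent so the circuit becomes R1 in series with R_p.
R_p = (649×150)/(649+150) = 121.8 Ω
R_total = 22.0 + 121.8 = 143.8 Ω
I = V / R_total = 220 / 143.8 = 1.529 A
Voltage across the parallel pair: V_p = I × R_p = 1.529 × 121.8 = 186.4 V
R2 sees V_p directly, so P = V_p² / R2.
P_R2 = (186.4)² / 649 = 53.51 W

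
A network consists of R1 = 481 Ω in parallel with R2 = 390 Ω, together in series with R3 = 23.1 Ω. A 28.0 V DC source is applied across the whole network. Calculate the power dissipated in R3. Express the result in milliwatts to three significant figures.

Combine R1 and R2 into their parallel equivalent first, reducing the network to two series resistors.
R_p = (481×390)/(481+390) = 215.4 Ω
R_total = R_p + 23.1 = 215.4 + 23.1 = 238.5 Ω
I = V / R_total = 28.0 / 238.5 = 0.1174 A
R3 is the series element, so its power is I²R.
P_R3 = (0.1174)² × 23.1 = 0.3185 W

318 mW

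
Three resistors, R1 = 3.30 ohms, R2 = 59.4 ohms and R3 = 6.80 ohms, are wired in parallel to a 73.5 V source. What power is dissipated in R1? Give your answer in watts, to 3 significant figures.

1640 W

Every branch has 73.5 V across it, so for R1 the power is simply V²/R.
P_R1 = V² / R1 = (73.5)² / 3.30 Ω = 1637 W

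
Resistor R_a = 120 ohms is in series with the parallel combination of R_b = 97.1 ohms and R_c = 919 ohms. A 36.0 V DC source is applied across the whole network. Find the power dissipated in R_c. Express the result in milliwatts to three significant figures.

Reduce the parallel pair to R_p first; the network is then a simple series string.
R_p = (97.1×919)/(97.1+919) = 87.82 Ω
R_total = 120 + 87.82 = 207.8 Ω
I = V / R_total = 36.0 / 207.8 = 0.1732 A
Voltage across the parallel pair: V_p = I × R_p = 0.1732 × 87.82 = 15.21 V
R_c sees V_p directly, so P = V_p² / R_c.
P_R_c = (15.21)² / 919 = 0.2518 W

252 mW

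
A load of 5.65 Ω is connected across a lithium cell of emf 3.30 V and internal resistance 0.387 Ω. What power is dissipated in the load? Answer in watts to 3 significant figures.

The internal resistance and the load are in series, so the same I flows through both; get I from ε/(r+R), then I²R for the load.
I = ε / (r + R) = 3.30 / (0.387 + 5.65) = 0.5466 A
P_load = I² R = (0.5466)² × 5.65 = 1.688 W

1.69 W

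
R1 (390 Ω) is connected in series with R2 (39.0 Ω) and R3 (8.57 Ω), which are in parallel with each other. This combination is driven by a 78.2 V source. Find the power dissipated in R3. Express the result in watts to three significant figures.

First combine the parallel branches into one equivalent R_p, then R1 + R_p is a series pair.
R_p = (39.0×8.57)/(39.0+8.57) = 7.026 Ω
R_total = 390 + 7.026 = 397.0 Ω
I = V / R_total = 78.2 / 397.0 = 0.1970 A
Voltage across the parallel pair: V_p = I × R_p = 0.1970 × 7.026 = 1.384 V
R3 is across V_p, so use P = V²/R for that branch.
P_R3 = (1.384)² / 8.57 = 0.2235 W

0.223 W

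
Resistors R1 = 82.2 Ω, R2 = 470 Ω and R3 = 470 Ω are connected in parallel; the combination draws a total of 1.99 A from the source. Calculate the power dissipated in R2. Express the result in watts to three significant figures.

Only the total current is stated, so first find the parallel equivalent to get the voltage across the combination.
1/R_eq = 1/82.2 + 1/470 + 1/470 ⇒ R_eq = 60.90 Ω
V = I_total × R_eq = 1.990 × 60.90 = 121.2 V
P_R2 = V² / R2 = (121.2)² / 470 = 31.25 W

31.2 W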